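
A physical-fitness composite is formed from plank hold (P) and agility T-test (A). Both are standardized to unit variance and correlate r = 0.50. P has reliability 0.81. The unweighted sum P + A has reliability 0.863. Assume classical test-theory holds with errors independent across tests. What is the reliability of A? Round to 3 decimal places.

0.779

Var(P+A) = 2 + 2·0.50 = 3.000.
True-score variance = ρ_P + ρ_A + 2·0.50, so 0.863 = (0.81 + ρ_A + 1.00) / 3.000.
ρ_A = 0.863·3.000 − 0.81 − 1.00 = 0.779.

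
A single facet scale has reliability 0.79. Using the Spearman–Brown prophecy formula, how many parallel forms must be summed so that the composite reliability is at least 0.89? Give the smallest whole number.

k ≥ ρ*(1−ρ₁)/(ρ₁(1−ρ*)) = 0.89·0.21 / (0.79·0.11) = 2.151.
Smallest integer k = 3.

3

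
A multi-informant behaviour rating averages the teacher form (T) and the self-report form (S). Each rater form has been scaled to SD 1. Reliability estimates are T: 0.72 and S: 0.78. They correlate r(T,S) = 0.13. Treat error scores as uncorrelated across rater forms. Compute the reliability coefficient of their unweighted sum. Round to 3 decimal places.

0.779

Var(T+S) = 2 + 2·[0.13] = 2 + 0.26 = 2.26.
With uncorrelated errors the cross-covariances are all true-score covariance, so they carry over unchanged; only the diagonal terms shrink to ρᵢσᵢ².
True-score variance = [0.72 + 0.78] + 0.26 = 1.5 + 0.26 = 1.76.
Reliability = 1.76 / 2.26 = 0.779.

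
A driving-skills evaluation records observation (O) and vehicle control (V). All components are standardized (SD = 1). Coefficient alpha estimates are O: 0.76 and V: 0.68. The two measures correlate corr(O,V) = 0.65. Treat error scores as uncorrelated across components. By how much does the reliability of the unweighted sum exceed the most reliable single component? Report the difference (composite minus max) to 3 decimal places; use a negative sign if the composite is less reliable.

Var(sum) = 2 + 1.3 = 3.3; true-score variance = 1.44 + 1.3 = 2.74; composite reliability = 0.8303.
Max component reliability = 0.7600.
Difference = 0.8303 − 0.7600 = 0.070.

0.070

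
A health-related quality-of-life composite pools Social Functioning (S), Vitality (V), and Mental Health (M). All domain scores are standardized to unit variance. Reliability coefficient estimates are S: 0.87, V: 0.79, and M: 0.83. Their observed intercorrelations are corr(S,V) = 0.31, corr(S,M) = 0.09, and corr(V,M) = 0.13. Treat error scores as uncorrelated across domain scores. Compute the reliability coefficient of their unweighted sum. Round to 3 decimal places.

Var(S+V+M) = 3 + 2·[0.31 + 0.09 + 0.13] = 3 + 1.06 = 4.06.
Because errors are independent across components, Cov(Tᵢ,Tⱼ) = Cov(Xᵢ,Xⱼ); the off-diagonal part of the true-score variance is the same as above.
True-score variance = [0.87 + 0.79 + 0.83] + 1.06 = 2.49 + 1.06 = 3.55.
Reliability = 3.55 / 4.06 = 0.874.

0.874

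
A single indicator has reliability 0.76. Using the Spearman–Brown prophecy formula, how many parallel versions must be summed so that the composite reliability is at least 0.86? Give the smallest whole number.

2

k ≥ ρ*(1−ρ₁)/(ρ₁(1−ρ*)) = 0.86·0.24 / (0.76·0.14) = 1.940.
Smallest integer k = 2.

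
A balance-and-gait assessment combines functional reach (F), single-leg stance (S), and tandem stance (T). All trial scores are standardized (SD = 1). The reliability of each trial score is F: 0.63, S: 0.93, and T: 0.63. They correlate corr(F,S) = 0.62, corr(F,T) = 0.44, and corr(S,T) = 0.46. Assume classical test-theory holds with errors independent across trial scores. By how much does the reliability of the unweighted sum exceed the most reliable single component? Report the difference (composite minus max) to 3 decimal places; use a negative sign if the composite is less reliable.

Var(sum) = 3 + 3.04 = 6.04; true-score variance = 2.19 + 3.04 = 5.23; composite reliability = 0.8659.
Max component reliability = 0.9300.
Difference = 0.8659 − 0.9300 = -0.064.

-0.064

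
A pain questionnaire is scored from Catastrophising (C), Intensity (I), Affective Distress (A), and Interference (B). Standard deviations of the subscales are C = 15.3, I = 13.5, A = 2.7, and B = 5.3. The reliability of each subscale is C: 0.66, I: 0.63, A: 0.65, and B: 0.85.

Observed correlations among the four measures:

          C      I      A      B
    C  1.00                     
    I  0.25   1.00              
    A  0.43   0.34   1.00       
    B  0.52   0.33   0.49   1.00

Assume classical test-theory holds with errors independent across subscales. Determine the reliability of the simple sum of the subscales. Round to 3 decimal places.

0.798

Var(C+I+A+B) = 15.3² + 13.5² + 2.7² + 5.3² + 2·[15.3·13.5·0.25 + 15.3·2.7·0.43 + 15.3·5.3·0.52 + 13.5·2.7·0.34 + 13.5·5.3·0.33 + 2.7·5.3·0.49] = 451.72 + 309.168 = 760.888.
Because errors are independent across components, Cov(Tᵢ,Tⱼ) = Cov(Xᵢ,Xⱼ); the off-diagonal part of the true-score variance is the same as above.
True-score variance = [15.3²·0.66 + 13.5²·0.63 + 2.7²·0.65 + 5.3²·0.85] + 309.168 = 297.932 + 309.168 = 607.1.
Reliability = 607.1 / 760.888 = 0.798.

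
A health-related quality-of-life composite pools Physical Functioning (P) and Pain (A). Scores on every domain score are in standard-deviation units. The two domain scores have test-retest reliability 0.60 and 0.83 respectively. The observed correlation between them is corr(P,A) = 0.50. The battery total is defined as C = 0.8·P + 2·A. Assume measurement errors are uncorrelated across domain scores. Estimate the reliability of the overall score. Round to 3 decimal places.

Var(C) = 0.8² + 2² + 2·[1.6·0.50] = 4.64 + 1.6 = 6.24.
Under uncorrelated errors the observed covariances equal the true-score covariances, so only the own-variance terms attenuate.
True-score variance = [0.8²·0.60 + 2²·0.83] + 1.6 = 3.704 + 1.6 = 5.304.
Reliability = 5.304 / 6.24 = 0.850.

0.850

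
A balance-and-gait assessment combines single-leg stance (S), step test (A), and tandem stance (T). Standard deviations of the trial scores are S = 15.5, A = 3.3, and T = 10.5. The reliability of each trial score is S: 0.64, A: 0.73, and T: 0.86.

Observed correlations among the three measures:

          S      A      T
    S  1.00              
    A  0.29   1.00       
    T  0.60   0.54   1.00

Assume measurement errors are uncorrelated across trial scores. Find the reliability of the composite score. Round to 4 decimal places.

0.8319

Var(S+A+T) = 15.5² + 3.3² + 10.5² + 2·[15.5·3.3·0.29 + 15.5·10.5·0.60 + 3.3·10.5·0.54] = 361.39 + 262.389 = 623.779.
With uncorrelated errors the cross-covariances are all true-score covariance, so they carry over unchanged; only the diagonal terms shrink to ρᵢσᵢ².
True-score variance = [15.5²·0.64 + 3.3²·0.73 + 10.5²·0.86] + 262.389 = 256.525 + 262.389 = 518.914.
Reliability = 518.914 / 623.779 = 0.8319.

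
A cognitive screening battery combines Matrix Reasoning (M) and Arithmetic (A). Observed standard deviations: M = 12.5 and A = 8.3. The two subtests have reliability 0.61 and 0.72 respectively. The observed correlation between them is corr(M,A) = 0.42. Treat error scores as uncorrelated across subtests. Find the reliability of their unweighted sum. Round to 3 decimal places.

0.743

Var(M+A) = 12.5² + 8.3² + 2·[12.5·8.3·0.42] = 225.14 + 87.15 = 312.29.
Under uncorrelated errors the observed covariances equal the true-score covariances, so only the own-variance terms attenuate.
True-score variance = [12.5²·0.61 + 8.3²·0.72] + 87.15 = 144.913 + 87.15 = 232.063.
Reliability = 232.063 / 312.29 = 0.743.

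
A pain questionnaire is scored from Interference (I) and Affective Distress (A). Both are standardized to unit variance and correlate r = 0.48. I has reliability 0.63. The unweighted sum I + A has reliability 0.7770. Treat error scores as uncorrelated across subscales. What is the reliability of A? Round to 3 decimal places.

Var(I+A) = 2 + 2·0.48 = 2.960.
True-score variance = ρ_I + ρ_A + 2·0.48, so 0.7770 = (0.63 + ρ_A + 0.96) / 2.960.
ρ_A = 0.7770·2.960 − 0.63 − 0.96 = 0.710.

0.710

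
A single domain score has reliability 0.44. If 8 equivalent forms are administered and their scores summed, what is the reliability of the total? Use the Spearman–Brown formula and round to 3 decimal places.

ρ_k = kρ / (1 + (k−1)ρ) = 8·0.44 / (1 + 7·0.44) = 3.520 / 4.080 = 0.863.

0.863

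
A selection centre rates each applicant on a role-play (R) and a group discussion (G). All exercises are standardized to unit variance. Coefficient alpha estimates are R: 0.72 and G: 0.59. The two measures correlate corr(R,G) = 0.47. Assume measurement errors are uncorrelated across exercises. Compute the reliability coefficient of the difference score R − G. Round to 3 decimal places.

0.349

Var(R−G) = 1 + 1 − 2·0.47 = 2 − 0.94 = 1.06.
Because errors are independent across components, Cov(Tᵢ,Tⱼ) = Cov(Xᵢ,Xⱼ); the off-diagonal part of the true-score variance is the same as above.
True-score variance = [0.72 + 0.59] − 0.94 = 1.31 − 0.94 = 0.37.
Reliability = 0.37 / 1.06 = 0.349.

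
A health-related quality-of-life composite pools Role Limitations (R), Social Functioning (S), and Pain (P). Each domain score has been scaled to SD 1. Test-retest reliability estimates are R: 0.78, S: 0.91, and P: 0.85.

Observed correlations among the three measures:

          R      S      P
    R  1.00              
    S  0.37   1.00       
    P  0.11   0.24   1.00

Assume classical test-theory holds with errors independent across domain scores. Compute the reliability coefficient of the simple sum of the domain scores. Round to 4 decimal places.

Var(R+S+P) = 3 + 2·[0.37 + 0.11 + 0.24] = 3 + 1.44 = 4.44.
With uncorrelated errors the cross-covariances are all true-score covariance, so they carry over unchanged; only the diagonal terms shrink to ρᵢσᵢ².
True-score variance = [0.78 + 0.91 + 0.85] + 1.44 = 2.54 + 1.44 = 3.98.
Reliability = 3.98 / 4.44 = 0.8964.

0.8964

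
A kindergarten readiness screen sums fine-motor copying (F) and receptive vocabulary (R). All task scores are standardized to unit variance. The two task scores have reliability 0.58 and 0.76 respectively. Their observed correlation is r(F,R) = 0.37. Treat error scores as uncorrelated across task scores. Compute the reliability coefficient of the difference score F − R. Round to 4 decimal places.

0.4762

Var(F−R) = 1 + 1 − 2·0.37 = 2 − 0.74 = 1.26.
With uncorrelated errors the cross-covariances are all true-score covariance, so they carry over unchanged; only the diagonal terms shrink to ρᵢσᵢ².
True-score variance = [0.58 + 0.76] − 0.74 = 1.34 − 0.74 = 0.6.
Reliability = 0.6 / 1.26 = 0.4762.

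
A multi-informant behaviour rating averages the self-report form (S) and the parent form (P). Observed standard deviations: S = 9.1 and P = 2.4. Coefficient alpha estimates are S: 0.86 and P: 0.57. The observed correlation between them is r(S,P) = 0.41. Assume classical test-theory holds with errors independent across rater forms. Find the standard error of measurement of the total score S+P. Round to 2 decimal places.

3.75

Var(total) = 88.57 + 17.9088 = 106.479.
True-score variance = 74.4998 + 17.9088 = 92.4086, so reliability = 0.8679.
Error variance = 106.479 − 92.4086 = 14.0702; SEM = √14.0702 = 3.75.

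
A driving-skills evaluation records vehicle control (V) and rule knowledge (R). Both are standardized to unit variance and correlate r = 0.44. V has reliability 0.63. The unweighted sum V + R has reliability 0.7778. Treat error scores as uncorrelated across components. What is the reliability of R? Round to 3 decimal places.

0.730

Var(V+R) = 2 + 2·0.44 = 2.880.
True-score variance = ρ_V + ρ_R + 2·0.44, so 0.7778 = (0.63 + ρ_R + 0.88) / 2.880.
ρ_R = 0.7778·2.880 − 0.63 − 0.88 = 0.730.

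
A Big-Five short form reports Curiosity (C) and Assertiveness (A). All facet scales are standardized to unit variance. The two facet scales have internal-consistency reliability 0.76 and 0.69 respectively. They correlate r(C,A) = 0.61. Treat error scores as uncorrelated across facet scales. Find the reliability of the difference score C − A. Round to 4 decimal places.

0.2949

Var(C−A) = 1 + 1 − 2·0.61 = 2 − 1.22 = 0.78.
With uncorrelated errors the cross-covariances are all true-score covariance, so they carry over unchanged; only the diagonal terms shrink to ρᵢσᵢ².
True-score variance = [0.76 + 0.69] − 1.22 = 1.45 − 1.22 = 0.23.
Reliability = 0.23 / 0.78 = 0.2949.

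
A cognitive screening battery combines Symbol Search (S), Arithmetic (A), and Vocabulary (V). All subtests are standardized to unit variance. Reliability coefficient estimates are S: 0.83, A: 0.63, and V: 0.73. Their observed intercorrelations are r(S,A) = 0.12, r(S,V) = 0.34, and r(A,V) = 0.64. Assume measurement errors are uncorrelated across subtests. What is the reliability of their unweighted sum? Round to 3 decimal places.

0.844

Var(S+A+V) = 3 + 2·[0.12 + 0.34 + 0.64] = 3 + 2.2 = 5.2.
Because errors are independent across components, Cov(Tᵢ,Tⱼ) = Cov(Xᵢ,Xⱼ); the off-diagonal part of the true-score variance is the same as above.
True-score variance = [0.83 + 0.63 + 0.73] + 2.2 = 2.19 + 2.2 = 4.39.
Reliability = 4.39 / 5.2 = 0.844.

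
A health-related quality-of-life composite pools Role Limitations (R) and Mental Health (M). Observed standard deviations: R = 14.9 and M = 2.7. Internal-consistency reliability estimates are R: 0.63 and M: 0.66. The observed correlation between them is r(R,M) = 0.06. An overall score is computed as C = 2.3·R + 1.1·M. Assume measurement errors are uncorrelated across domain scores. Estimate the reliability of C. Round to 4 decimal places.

0.6340

Var(C) = 2.3²·14.9² + 1.1²·2.7² + 2·[2.53·14.9·2.7·0.06] = 1183.25 + 12.2138 = 1195.47.
Under uncorrelated errors the observed covariances equal the true-score covariances, so only the own-variance terms attenuate.
True-score variance = [2.3²·14.9²·0.63 + 1.1²·2.7²·0.66] + 12.2138 = 745.715 + 12.2138 = 757.928.
Reliability = 757.928 / 1195.47 = 0.6340.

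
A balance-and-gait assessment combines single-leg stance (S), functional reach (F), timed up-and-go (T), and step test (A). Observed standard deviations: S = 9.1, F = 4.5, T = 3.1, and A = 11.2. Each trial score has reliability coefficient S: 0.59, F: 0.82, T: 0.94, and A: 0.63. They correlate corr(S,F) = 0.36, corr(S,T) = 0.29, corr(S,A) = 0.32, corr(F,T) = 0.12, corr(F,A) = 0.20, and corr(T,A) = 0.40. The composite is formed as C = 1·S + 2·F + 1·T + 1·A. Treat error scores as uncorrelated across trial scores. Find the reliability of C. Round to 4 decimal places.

0.8142

Var(C) = 9.1² + 2²·4.5² + 3.1² + 11.2² + 2·[2·9.1·4.5·0.36 + 9.1·3.1·0.29 + 9.1·11.2·0.32 + 2·4.5·3.1·0.12 + 2·4.5·11.2·0.20 + 3.1·11.2·0.40] = 298.86 + 215.351 = 514.211.
Under uncorrelated errors the observed covariances equal the true-score covariances, so only the own-variance terms attenuate.
True-score variance = [9.1²·0.59 + 2²·4.5²·0.82 + 3.1²·0.94 + 11.2²·0.63] + 215.351 = 203.338 + 215.351 = 418.689.
Reliability = 418.689 / 514.211 = 0.8142.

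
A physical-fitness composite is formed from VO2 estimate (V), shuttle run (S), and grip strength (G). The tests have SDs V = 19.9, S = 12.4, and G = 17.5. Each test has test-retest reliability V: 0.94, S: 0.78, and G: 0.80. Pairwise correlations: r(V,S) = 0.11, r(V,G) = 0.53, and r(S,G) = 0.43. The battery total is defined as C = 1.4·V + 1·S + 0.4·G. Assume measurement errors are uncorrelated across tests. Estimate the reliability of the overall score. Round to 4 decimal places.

Var(C) = 1.4²·19.9² + 12.4² + 0.4²·17.5² + 2·[1.4·19.9·12.4·0.11 + 0.56·19.9·17.5·0.53 + 0.4·12.4·17.5·0.43] = 978.94 + 357.371 = 1336.31.
Because errors are independent across components, Cov(Tᵢ,Tⱼ) = Cov(Xᵢ,Xⱼ); the off-diagonal part of the true-score variance is the same as above.
True-score variance = [1.4²·19.9²·0.94 + 12.4²·0.78 + 0.4²·17.5²·0.80] + 357.371 = 888.742 + 357.371 = 1246.11.
Reliability = 1246.11 / 1336.31 = 0.9325.

0.9325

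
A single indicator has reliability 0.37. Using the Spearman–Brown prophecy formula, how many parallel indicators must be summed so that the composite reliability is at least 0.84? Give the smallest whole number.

9

k ≥ ρ*(1−ρ₁)/(ρ₁(1−ρ*)) = 0.84·0.63 / (0.37·0.16) = 8.939.
Smallest integer k = 9.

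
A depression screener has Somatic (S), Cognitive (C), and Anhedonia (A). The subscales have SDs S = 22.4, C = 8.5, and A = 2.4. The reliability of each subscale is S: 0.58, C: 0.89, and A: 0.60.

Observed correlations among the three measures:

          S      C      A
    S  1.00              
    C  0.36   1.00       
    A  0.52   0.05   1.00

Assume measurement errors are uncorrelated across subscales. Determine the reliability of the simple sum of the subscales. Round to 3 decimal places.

Var(S+C+A) = 22.4² + 8.5² + 2.4² + 2·[22.4·8.5·0.36 + 22.4·2.4·0.52 + 8.5·2.4·0.05] = 579.77 + 195.038 = 774.808.
Because errors are independent across components, Cov(Tᵢ,Tⱼ) = Cov(Xᵢ,Xⱼ); the off-diagonal part of the true-score variance is the same as above.
True-score variance = [22.4²·0.58 + 8.5²·0.89 + 2.4²·0.60] + 195.038 = 358.779 + 195.038 = 553.818.
Reliability = 553.818 / 774.808 = 0.715.

0.715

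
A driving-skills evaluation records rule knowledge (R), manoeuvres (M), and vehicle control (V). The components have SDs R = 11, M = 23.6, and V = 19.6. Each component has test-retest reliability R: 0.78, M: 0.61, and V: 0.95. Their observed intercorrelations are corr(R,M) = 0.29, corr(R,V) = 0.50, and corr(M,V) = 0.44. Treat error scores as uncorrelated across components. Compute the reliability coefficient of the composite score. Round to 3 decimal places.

Var(R+M+V) = 11² + 23.6² + 19.6² + 2·[11·23.6·0.29 + 11·19.6·0.50 + 23.6·19.6·0.44] = 1062.12 + 773.221 = 1835.34.
Because errors are independent across components, Cov(Tᵢ,Tⱼ) = Cov(Xᵢ,Xⱼ); the off-diagonal part of the true-score variance is the same as above.
True-score variance = [11²·0.78 + 23.6²·0.61 + 19.6²·0.95] + 773.221 = 799.078 + 773.221 = 1572.3.
Reliability = 1572.3 / 1835.34 = 0.857.

0.857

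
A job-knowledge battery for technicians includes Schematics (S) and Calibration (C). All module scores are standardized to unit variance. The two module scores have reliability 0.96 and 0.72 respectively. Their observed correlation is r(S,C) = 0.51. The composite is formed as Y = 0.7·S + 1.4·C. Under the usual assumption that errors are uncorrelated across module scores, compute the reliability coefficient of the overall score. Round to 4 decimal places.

0.8352

Var(Y) = 0.7² + 1.4² + 2·[0.98·0.51] = 2.45 + 0.9996 = 3.4496.
With uncorrelated errors the cross-covariances are all true-score covariance, so they carry over unchanged; only the diagonal terms shrink to ρᵢσᵢ².
True-score variance = [0.7²·0.96 + 1.4²·0.72] + 0.9996 = 1.8816 + 0.9996 = 2.8812.
Reliability = 2.8812 / 3.4496 = 0.8352.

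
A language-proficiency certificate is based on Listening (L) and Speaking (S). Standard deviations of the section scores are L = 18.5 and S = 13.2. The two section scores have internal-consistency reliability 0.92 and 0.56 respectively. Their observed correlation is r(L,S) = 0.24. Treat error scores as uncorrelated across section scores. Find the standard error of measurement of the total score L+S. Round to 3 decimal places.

10.200

Var(total) = 516.49 + 117.216 = 633.706.
True-score variance = 412.444 + 117.216 = 529.66, so reliability = 0.8358.
Error variance = 633.706 − 529.66 = 104.046; SEM = √104.046 = 10.200.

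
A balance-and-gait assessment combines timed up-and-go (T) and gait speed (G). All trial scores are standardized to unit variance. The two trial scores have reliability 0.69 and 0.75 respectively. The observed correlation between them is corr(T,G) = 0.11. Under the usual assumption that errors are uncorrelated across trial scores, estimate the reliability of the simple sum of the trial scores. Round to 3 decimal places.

Var(T+G) = 2 + 2·[0.11] = 2 + 0.22 = 2.22.
Under uncorrelated errors the observed covariances equal the true-score covariances, so only the own-variance terms attenuate.
True-score variance = [0.69 + 0.75] + 0.22 = 1.44 + 0.22 = 1.66.
Reliability = 1.66 / 2.22 = 0.748.

0.748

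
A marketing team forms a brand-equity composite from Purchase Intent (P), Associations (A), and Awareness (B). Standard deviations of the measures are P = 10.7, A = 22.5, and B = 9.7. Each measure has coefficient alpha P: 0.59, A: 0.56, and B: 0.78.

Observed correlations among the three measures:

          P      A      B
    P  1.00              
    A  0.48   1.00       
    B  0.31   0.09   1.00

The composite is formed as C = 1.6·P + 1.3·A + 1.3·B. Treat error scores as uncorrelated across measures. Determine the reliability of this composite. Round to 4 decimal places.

Var(C) = 1.6²·10.7² + 1.3²·22.5² + 1.3²·9.7² + 2·[2.08·10.7·22.5·0.48 + 2.08·10.7·9.7·0.31 + 1.69·22.5·9.7·0.09] = 1307.67 + 680.969 = 1988.64.
Because errors are independent across components, Cov(Tᵢ,Tⱼ) = Cov(Xᵢ,Xⱼ); the off-diagonal part of the true-score variance is the same as above.
True-score variance = [1.6²·10.7²·0.59 + 1.3²·22.5²·0.56 + 1.3²·9.7²·0.78] + 680.969 = 776.07 + 680.969 = 1457.04.
Reliability = 1457.04 / 1988.64 = 0.7327.

0.7327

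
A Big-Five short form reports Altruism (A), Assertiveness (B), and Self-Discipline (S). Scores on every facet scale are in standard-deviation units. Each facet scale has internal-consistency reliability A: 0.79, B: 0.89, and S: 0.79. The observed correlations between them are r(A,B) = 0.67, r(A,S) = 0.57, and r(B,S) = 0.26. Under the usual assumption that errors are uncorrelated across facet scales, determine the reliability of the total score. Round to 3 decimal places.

0.912

Var(A+B+S) = 3 + 2·[0.67 + 0.57 + 0.26] = 3 + 3 = 6.
Because errors are independent across components, Cov(Tᵢ,Tⱼ) = Cov(Xᵢ,Xⱼ); the off-diagonal part of the true-score variance is the same as above.
True-score variance = [0.79 + 0.89 + 0.79] + 3 = 2.47 + 3 = 5.47.
Reliability = 5.47 / 6 = 0.912.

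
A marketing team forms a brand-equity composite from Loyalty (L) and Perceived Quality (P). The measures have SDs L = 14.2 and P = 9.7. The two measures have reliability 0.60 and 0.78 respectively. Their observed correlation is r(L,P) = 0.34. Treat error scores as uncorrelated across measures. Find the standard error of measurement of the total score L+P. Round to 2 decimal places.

Var(total) = 295.73 + 93.6632 = 389.393.
True-score variance = 194.374 + 93.6632 = 288.037, so reliability = 0.7397.
Error variance = 389.393 − 288.037 = 101.356; SEM = √101.356 = 10.07.

10.07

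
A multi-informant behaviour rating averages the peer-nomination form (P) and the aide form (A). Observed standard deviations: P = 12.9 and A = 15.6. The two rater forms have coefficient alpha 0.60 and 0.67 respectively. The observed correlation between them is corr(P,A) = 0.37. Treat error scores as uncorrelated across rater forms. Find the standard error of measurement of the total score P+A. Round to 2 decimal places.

Var(total) = 409.77 + 148.918 = 558.688.
True-score variance = 262.897 + 148.918 = 411.815, so reliability = 0.7371.
Error variance = 558.688 − 411.815 = 146.873; SEM = √146.873 = 12.12.

12.12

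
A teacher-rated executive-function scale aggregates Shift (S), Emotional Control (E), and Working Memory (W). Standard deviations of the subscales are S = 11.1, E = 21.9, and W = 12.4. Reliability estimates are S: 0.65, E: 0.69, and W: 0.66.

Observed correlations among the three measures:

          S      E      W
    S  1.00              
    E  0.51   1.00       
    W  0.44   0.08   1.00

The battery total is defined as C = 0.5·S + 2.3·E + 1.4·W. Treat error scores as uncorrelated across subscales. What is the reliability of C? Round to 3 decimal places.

Var(C) = 0.5²·11.1² + 2.3²·21.9² + 1.4²·12.4² + 2·[1.15·11.1·21.9·0.51 + 0.7·11.1·12.4·0.44 + 3.22·21.9·12.4·0.08] = 2869.31 + 509.839 = 3379.15.
Under uncorrelated errors the observed covariances equal the true-score covariances, so only the own-variance terms attenuate.
True-score variance = [0.5²·11.1²·0.65 + 2.3²·21.9²·0.69 + 1.4²·12.4²·0.66] + 509.839 = 1969.55 + 509.839 = 2479.39.
Reliability = 2479.39 / 3379.15 = 0.734.

0.734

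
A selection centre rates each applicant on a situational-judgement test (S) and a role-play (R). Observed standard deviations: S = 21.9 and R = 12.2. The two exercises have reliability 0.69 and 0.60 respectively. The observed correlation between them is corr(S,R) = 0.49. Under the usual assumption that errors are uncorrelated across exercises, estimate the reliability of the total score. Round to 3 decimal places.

Var(S+R) = 21.9² + 12.2² + 2·[21.9·12.2·0.49] = 628.45 + 261.836 = 890.286.
Under uncorrelated errors the observed covariances equal the true-score covariances, so only the own-variance terms attenuate.
True-score variance = [21.9²·0.69 + 12.2²·0.60] + 261.836 = 420.235 + 261.836 = 682.071.
Reliability = 682.071 / 890.286 = 0.766.

0.766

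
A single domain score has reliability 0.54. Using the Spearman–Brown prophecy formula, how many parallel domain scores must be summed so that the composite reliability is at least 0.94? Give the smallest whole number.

k ≥ ρ*(1−ρ₁)/(ρ₁(1−ρ*)) = 0.94·0.46 / (0.54·0.06) = 13.346.
Smallest integer k = 14.

14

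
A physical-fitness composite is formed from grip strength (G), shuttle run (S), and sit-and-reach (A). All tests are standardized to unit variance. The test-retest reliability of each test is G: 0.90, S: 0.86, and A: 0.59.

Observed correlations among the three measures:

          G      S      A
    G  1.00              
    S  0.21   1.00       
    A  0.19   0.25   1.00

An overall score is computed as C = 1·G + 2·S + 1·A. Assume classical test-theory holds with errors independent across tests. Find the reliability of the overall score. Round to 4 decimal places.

Var(C) = 1 + 2² + 1 + 2·[2·0.21 + 0.19 + 2·0.25] = 6 + 2.22 = 8.22.
Because errors are independent across components, Cov(Tᵢ,Tⱼ) = Cov(Xᵢ,Xⱼ); the off-diagonal part of the true-score variance is the same as above.
True-score variance = [0.90 + 2²·0.86 + 0.59] + 2.22 = 4.93 + 2.22 = 7.15.
Reliability = 7.15 / 8.22 = 0.8698.

0.8698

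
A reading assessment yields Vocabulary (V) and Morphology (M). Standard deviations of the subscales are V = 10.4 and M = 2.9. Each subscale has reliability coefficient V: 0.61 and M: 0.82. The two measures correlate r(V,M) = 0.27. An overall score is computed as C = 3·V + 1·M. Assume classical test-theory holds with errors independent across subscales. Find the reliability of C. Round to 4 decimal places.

0.6302

Var(C) = 3²·10.4² + 2.9² + 2·[3·10.4·2.9·0.27] = 981.85 + 48.8592 = 1030.71.
Because errors are independent across components, Cov(Tᵢ,Tⱼ) = Cov(Xᵢ,Xⱼ); the off-diagonal part of the true-score variance is the same as above.
True-score variance = [3²·10.4²·0.61 + 2.9²·0.82] + 48.8592 = 600.695 + 48.8592 = 649.554.
Reliability = 649.554 / 1030.71 = 0.6302.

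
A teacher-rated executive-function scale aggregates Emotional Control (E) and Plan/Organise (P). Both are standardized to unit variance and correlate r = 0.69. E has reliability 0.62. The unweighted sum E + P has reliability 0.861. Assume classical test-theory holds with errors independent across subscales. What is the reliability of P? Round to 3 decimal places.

0.910

Var(E+P) = 2 + 2·0.69 = 3.380.
True-score variance = ρ_E + ρ_P + 2·0.69, so 0.861 = (0.62 + ρ_P + 1.38) / 3.380.
ρ_P = 0.861·3.380 − 0.62 − 1.38 = 0.910.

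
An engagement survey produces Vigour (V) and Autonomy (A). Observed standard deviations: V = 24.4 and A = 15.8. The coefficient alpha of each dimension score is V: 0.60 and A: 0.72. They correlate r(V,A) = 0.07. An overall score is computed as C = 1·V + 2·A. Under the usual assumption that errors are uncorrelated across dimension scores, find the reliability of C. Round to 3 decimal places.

0.696

Var(C) = 24.4² + 2²·15.8² + 2·[2·24.4·15.8·0.07] = 1593.92 + 107.946 = 1701.87.
Because errors are independent across components, Cov(Tᵢ,Tⱼ) = Cov(Xᵢ,Xⱼ); the off-diagonal part of the true-score variance is the same as above.
True-score variance = [24.4²·0.60 + 2²·15.8²·0.72] + 107.946 = 1076.18 + 107.946 = 1184.12.
Reliability = 1184.12 / 1701.87 = 0.696.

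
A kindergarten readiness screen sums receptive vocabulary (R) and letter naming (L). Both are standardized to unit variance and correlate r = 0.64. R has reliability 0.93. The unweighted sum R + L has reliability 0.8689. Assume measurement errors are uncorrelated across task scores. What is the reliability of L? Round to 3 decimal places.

Var(R+L) = 2 + 2·0.64 = 3.280.
True-score variance = ρ_R + ρ_L + 2·0.64, so 0.8689 = (0.93 + ρ_L + 1.28) / 3.280.
ρ_L = 0.8689·3.280 − 0.93 − 1.28 = 0.640.

0.640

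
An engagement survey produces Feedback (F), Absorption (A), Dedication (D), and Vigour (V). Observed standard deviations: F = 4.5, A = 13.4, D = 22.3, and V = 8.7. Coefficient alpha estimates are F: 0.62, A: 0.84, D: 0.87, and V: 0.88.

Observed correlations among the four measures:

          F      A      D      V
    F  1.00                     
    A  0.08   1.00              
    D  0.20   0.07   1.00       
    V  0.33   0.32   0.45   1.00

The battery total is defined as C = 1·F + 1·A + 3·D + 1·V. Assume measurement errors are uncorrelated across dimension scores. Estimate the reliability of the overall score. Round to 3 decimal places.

0.889

Var(C) = 4.5² + 13.4² + 3²·22.3² + 8.7² + 2·[4.5·13.4·0.08 + 3·4.5·22.3·0.20 + 4.5·8.7·0.33 + 3·13.4·22.3·0.07 + 13.4·8.7·0.32 + 3·22.3·8.7·0.45] = 4751.11 + 879.85 = 5630.96.
Because errors are independent across components, Cov(Tᵢ,Tⱼ) = Cov(Xᵢ,Xⱼ); the off-diagonal part of the true-score variance is the same as above.
True-score variance = [4.5²·0.62 + 13.4²·0.84 + 3²·22.3²·0.87 + 8.7²·0.88] + 879.85 = 4123.77 + 879.85 = 5003.62.
Reliability = 5003.62 / 5630.96 = 0.889.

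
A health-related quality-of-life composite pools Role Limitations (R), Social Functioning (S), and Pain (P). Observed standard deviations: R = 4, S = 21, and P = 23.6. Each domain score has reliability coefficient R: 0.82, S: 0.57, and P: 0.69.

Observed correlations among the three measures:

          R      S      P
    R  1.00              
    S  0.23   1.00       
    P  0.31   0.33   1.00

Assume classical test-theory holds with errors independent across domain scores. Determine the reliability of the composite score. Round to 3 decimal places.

Var(R+S+P) = 4² + 21² + 23.6² + 2·[4·21·0.23 + 4·23.6·0.31 + 21·23.6·0.33] = 1013.96 + 424.264 = 1438.22.
With uncorrelated errors the cross-covariances are all true-score covariance, so they carry over unchanged; only the diagonal terms shrink to ρᵢσᵢ².
True-score variance = [4²·0.82 + 21²·0.57 + 23.6²·0.69] + 424.264 = 648.792 + 424.264 = 1073.06.
Reliability = 1073.06 / 1438.22 = 0.746.

0.746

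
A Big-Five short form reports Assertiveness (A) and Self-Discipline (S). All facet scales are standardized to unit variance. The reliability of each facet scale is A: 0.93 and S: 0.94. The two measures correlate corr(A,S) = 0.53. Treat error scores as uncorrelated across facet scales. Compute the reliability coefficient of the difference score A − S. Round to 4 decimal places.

0.8617

Var(A−S) = 1 + 1 − 2·0.53 = 2 − 1.06 = 0.94.
Under uncorrelated errors the observed covariances equal the true-score covariances, so only the own-variance terms attenuate.
True-score variance = [0.93 + 0.94] − 1.06 = 1.87 − 1.06 = 0.81.
Reliability = 0.81 / 0.94 = 0.8617.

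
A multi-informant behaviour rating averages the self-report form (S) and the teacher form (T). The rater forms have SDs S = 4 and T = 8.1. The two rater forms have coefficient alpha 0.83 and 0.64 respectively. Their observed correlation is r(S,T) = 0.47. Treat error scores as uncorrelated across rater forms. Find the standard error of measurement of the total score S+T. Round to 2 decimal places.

Var(total) = 81.61 + 30.456 = 112.066.
True-score variance = 55.2704 + 30.456 = 85.7264, so reliability = 0.7650.
Error variance = 112.066 − 85.7264 = 26.3396; SEM = √26.3396 = 5.13.

5.13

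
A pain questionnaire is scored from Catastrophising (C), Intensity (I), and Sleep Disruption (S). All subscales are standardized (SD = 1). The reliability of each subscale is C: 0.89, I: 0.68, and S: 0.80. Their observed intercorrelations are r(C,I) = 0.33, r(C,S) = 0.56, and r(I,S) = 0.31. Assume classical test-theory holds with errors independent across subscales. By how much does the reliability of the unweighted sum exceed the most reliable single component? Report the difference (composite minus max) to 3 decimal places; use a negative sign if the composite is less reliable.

-0.007

Var(sum) = 3 + 2.4 = 5.4; true-score variance = 2.37 + 2.4 = 4.77; composite reliability = 0.8833.
Max component reliability = 0.8900.
Difference = 0.8833 − 0.8900 = -0.007.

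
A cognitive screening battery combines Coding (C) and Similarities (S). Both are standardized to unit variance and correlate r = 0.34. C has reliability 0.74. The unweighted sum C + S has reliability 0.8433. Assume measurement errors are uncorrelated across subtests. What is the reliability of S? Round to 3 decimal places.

0.840

Var(C+S) = 2 + 2·0.34 = 2.680.
True-score variance = ρ_C + ρ_S + 2·0.34, so 0.8433 = (0.74 + ρ_S + 0.68) / 2.680.
ρ_S = 0.8433·2.680 − 0.74 − 0.68 = 0.840.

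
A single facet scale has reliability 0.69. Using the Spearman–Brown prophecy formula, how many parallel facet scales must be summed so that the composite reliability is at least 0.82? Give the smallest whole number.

3

k ≥ ρ*(1−ρ₁)/(ρ₁(1−ρ*)) = 0.82·0.31 / (0.69·0.18) = 2.047.
Smallest integer k = 3.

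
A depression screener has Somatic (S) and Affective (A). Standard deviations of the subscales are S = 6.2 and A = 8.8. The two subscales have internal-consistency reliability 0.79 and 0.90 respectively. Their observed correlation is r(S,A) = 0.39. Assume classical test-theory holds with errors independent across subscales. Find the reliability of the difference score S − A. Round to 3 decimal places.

0.784

Var(S−A) = 6.2² + 8.8² − 2·6.2·8.8·0.39 = 115.88 − 42.5568 = 73.3232.
With uncorrelated errors the cross-covariances are all true-score covariance, so they carry over unchanged; only the diagonal terms shrink to ρᵢσᵢ².
True-score variance = [6.2²·0.79 + 8.8²·0.90] − 42.5568 = 100.064 − 42.5568 = 57.5068.
Reliability = 57.5068 / 73.3232 = 0.784.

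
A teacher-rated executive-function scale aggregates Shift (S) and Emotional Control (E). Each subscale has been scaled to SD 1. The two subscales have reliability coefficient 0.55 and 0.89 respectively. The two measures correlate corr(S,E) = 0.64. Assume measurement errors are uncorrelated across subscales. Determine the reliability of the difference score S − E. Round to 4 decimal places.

0.2222

Var(S−E) = 1 + 1 − 2·0.64 = 2 − 1.28 = 0.72.
With uncorrelated errors the cross-covariances are all true-score covariance, so they carry over unchanged; only the diagonal terms shrink to ρᵢσᵢ².
True-score variance = [0.55 + 0.89] − 1.28 = 1.44 − 1.28 = 0.16.
Reliability = 0.16 / 0.72 = 0.2222.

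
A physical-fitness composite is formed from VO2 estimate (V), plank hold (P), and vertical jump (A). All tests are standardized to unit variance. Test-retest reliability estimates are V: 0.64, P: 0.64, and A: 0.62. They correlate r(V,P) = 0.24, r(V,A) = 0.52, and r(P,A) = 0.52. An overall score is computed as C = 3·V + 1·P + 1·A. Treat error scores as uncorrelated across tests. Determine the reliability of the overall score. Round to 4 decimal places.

0.7602

Var(C) = 3² + 1 + 1 + 2·[3·0.24 + 3·0.52 + 0.52] = 11 + 5.6 = 16.6.
Under uncorrelated errors the observed covariances equal the true-score covariances, so only the own-variance terms attenuate.
True-score variance = [3²·0.64 + 0.64 + 0.62] + 5.6 = 7.02 + 5.6 = 12.62.
Reliability = 12.62 / 16.6 = 0.7602.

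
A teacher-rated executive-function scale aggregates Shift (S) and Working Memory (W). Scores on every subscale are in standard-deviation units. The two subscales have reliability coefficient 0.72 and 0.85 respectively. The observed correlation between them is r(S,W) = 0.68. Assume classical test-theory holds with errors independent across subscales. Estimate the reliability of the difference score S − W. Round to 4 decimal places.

0.3281

Var(S−W) = 1 + 1 − 2·0.68 = 2 − 1.36 = 0.64.
Under uncorrelated errors the observed covariances equal the true-score covariances, so only the own-variance terms attenuate.
True-score variance = [0.72 + 0.85] − 1.36 = 1.57 − 1.36 = 0.21.
Reliability = 0.21 / 0.64 = 0.3281.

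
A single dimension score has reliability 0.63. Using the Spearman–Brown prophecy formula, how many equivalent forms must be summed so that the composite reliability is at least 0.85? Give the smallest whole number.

k ≥ ρ*(1−ρ₁)/(ρ₁(1−ρ*)) = 0.85·0.37 / (0.63·0.15) = 3.328.
Smallest integer k = 4.

4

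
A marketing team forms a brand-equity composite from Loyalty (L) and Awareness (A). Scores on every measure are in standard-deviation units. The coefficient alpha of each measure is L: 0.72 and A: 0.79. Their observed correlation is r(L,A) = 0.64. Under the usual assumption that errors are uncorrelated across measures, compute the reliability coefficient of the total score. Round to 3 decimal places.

0.851

Var(L+A) = 2 + 2·[0.64] = 2 + 1.28 = 3.28.
Under uncorrelated errors the observed covariances equal the true-score covariances, so only the own-variance terms attenuate.
True-score variance = [0.72 + 0.79] + 1.28 = 1.51 + 1.28 = 2.79.
Reliability = 2.79 / 3.28 = 0.851.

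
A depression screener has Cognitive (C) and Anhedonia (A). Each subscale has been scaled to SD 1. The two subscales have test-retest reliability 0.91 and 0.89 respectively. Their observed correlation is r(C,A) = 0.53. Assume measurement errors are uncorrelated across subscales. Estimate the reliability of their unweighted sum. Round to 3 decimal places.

0.935

Var(C+A) = 2 + 2·[0.53] = 2 + 1.06 = 3.06.
Because errors are independent across components, Cov(Tᵢ,Tⱼ) = Cov(Xᵢ,Xⱼ); the off-diagonal part of the true-score variance is the same as above.
True-score variance = [0.91 + 0.89] + 1.06 = 1.8 + 1.06 = 2.86.
Reliability = 2.86 / 3.06 = 0.935.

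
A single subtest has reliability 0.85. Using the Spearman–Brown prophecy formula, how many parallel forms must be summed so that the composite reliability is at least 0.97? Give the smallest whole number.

k ≥ ρ*(1−ρ₁)/(ρ₁(1−ρ*)) = 0.97·0.15 / (0.85·0.03) = 5.706.
Smallest integer k = 6.

6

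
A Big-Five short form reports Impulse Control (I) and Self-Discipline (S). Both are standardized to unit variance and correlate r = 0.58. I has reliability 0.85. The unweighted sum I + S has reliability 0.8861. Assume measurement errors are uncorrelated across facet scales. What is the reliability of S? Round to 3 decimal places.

0.790

Var(I+S) = 2 + 2·0.58 = 3.160.
True-score variance = ρ_I + ρ_S + 2·0.58, so 0.8861 = (0.85 + ρ_S + 1.16) / 3.160.
ρ_S = 0.8861·3.160 − 0.85 − 1.16 = 0.790.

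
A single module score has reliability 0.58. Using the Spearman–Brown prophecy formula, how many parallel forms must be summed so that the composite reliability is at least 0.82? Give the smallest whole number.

k ≥ ρ*(1−ρ₁)/(ρ₁(1−ρ*)) = 0.82·0.42 / (0.58·0.18) = 3.299.
Smallest integer k = 4.

4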